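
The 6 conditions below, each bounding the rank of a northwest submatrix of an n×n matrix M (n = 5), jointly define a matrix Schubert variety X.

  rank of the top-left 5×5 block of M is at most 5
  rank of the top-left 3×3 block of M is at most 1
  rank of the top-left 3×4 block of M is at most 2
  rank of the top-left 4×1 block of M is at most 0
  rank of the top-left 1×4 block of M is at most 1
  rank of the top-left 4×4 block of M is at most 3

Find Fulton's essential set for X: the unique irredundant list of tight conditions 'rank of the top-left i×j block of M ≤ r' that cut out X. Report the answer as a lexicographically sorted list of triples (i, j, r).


Rank table r_w(5×5) implied by the 6 constraints:

  0, 1, 1, 1, 1
  0, 1, 1, 2, 2
  0, 1, 1, 2, 3
  0, 1, 2, 3, 4
  1, 2, 3, 4, 5

giving w = (2, 4, 5, 3, 1) via Δ²R.

Fulton essential set (2 of the 6 Rothe cells):

[(3, 3, 1), (4, 1, 0)]


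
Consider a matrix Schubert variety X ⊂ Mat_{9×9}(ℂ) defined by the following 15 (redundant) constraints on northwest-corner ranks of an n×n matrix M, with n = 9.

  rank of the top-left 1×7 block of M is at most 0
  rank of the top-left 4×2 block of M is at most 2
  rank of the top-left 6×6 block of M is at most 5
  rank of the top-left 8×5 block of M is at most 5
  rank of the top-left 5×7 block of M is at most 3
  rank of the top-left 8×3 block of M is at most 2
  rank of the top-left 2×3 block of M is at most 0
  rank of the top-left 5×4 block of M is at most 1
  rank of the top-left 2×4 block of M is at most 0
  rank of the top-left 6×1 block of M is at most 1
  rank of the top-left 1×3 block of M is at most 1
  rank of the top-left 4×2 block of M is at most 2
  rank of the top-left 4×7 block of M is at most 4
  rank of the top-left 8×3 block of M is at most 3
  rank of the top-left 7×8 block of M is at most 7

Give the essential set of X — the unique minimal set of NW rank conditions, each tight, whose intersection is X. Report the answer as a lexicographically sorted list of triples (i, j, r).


Propagating the 15 rank bounds to every northwest block:

  row 1: 0, 0, 0, 0, 0, 0, 0, 1, 1
  row 2: 0, 0, 0, 0, 1, 1, 1, 2, 2
  row 3: 1, 1, 1, 1, 2, 2, 2, 3, 3
  row 4: 1, 1, 1, 1, 2, 3, 3, 4, 4
  row 5: 1, 1, 1, 1, 2, 3, 3, 4, 5
  row 6: 1, 2, 2, 2, 3, 4, 4, 5, 6
  row 7: 1, 2, 2, 3, 4, 5, 5, 6, 7
  row 8: 1, 2, 2, 3, 4, 5, 6, 7, 8
  row 9: 1, 2, 3, 4, 5, 6, 7, 8, 9

the unique w with this rank table is (8, 5, 1, 6, 9, 2, 4, 7, 3).

Fulton essential set (5 of the 20 Rothe cells):

[(1, 7, 0), (2, 4, 0), (5, 4, 1), (5, 7, 3), (8, 3, 2)]


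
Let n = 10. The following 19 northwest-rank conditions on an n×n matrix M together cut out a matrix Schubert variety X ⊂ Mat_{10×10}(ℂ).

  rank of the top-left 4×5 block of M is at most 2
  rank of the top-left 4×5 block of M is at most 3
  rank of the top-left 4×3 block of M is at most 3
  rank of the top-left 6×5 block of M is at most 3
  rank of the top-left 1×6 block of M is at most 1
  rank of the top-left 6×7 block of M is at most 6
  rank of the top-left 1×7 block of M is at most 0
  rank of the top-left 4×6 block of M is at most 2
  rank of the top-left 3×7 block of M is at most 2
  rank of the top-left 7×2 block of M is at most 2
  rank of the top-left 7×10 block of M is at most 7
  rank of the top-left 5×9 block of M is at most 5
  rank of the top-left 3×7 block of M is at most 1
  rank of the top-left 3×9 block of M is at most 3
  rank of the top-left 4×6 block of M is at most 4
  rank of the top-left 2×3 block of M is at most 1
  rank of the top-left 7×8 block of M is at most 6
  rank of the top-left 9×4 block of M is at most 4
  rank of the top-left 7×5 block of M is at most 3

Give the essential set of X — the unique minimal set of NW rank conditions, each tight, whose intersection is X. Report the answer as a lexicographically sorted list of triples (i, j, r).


Propagating the 19 rank bounds to every northwest block:

  R[1]: 0, 0, 0, 0, 0, 0, 0, 1, 1, 1
  R[2]: 1, 1, 1, 1, 1, 1, 1, 2, 2, 2
  R[3]: 1, 1, 1, 1, 1, 1, 1, 2, 3, 3
  R[4]: 1, 2, 2, 2, 2, 2, 2, 3, 4, 4
  R[5]: 1, 2, 3, 3, 3, 3, 3, 4, 5, 5
  R[6]: 1, 2, 3, 3, 3, 4, 4, 5, 6, 6
  R[7]: 1, 2, 3, 3, 3, 4, 5, 6, 7, 7
  R[8]: 1, 2, 3, 4, 4, 5, 6, 7, 8, 8
  R[9]: 1, 2, 3, 4, 5, 6, 7, 8, 9, 9
  R[10]: 1, 2, 3, 4, 5, 6, 7, 8, 9, 10

the unique w with this rank table is (8, 1, 9, 2, 3, 6, 7, 4, 5, 10).

Fulton essential set (3 of the 17 Rothe cells):

[(1, 7, 0), (3, 7, 1), (7, 5, 3)]


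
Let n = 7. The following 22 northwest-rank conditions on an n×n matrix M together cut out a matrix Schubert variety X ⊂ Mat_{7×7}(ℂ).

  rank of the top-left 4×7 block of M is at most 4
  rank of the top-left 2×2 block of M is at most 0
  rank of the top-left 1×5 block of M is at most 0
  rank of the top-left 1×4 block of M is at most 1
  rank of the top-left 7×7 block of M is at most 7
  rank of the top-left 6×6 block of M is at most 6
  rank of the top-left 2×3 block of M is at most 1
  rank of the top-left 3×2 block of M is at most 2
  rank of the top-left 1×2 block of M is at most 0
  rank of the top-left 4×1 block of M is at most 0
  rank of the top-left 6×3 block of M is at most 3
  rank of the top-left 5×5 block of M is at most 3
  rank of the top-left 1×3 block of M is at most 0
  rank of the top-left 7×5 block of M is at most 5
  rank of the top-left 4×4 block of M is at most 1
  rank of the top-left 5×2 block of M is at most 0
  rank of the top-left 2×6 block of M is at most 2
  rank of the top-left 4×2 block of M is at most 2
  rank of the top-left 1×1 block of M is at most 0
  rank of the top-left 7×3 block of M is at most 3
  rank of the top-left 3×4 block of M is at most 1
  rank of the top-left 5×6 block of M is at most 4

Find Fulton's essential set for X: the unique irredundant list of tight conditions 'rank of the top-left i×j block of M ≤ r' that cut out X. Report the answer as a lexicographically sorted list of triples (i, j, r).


Computing R[i][j] = min implied NW-rank bound (n=7, 22 conditions):

  i=1: 0  0  0  0  0  1  1
  i=2: 0  0  1  1  1  2  2
  i=3: 0  0  1  1  2  3  3
  i=4: 0  0  1  1  2  3  4
  i=5: 0  0  1  2  3  4  5
  i=6: 1  1  2  3  4  5  6
  i=7: 1  2  3  4  5  6  7

reading off 1-entries of Δ²R: w = (6, 3, 5, 7, 4, 1, 2).

Fulton essential set (3 of the 15 Rothe cells):

[(1, 5, 0), (4, 4, 1), (5, 2, 0)]


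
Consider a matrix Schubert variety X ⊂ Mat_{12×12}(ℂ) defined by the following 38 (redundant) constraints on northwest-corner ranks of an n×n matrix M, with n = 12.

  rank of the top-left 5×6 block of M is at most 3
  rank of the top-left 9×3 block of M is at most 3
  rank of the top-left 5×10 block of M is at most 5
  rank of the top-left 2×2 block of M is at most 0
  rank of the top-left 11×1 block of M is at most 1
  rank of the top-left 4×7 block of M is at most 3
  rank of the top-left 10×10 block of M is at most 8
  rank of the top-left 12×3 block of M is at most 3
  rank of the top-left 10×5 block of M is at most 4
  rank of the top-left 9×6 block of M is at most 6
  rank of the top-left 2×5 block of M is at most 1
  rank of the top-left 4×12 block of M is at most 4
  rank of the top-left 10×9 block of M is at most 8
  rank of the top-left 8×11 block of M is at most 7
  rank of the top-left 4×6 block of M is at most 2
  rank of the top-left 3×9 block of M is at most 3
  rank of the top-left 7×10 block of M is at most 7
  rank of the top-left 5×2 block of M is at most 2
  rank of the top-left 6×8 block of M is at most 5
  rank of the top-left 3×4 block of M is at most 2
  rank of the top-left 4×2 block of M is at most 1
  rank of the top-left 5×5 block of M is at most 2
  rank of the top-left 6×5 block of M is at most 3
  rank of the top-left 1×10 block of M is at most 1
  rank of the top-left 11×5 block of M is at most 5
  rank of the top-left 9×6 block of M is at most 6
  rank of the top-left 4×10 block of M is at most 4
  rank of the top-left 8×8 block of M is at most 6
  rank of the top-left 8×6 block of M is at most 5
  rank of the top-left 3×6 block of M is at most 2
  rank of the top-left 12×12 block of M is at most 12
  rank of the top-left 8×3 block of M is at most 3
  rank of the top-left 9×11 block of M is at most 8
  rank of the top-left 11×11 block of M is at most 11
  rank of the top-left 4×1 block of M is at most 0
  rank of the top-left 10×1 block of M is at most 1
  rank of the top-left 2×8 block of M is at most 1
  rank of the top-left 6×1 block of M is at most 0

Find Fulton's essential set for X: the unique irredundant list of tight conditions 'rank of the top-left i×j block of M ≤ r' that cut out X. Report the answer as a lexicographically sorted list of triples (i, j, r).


Propagating the 38 rank bounds to every northwest block:

  row 1: 0 | 0 | 1 | 1 | 1 | 1 | 1 | 1 | 1 | 1 | 1 | 1
  row 2: 0 | 0 | 1 | 1 | 1 | 1 | 1 | 1 | 2 | 2 | 2 | 2
  row 3: 0 | 1 | 2 | 2 | 2 | 2 | 2 | 2 | 3 | 3 | 3 | 3
  row 4: 0 | 1 | 2 | 2 | 2 | 2 | 3 | 3 | 4 | 4 | 4 | 4
  row 5: 0 | 1 | 2 | 2 | 2 | 3 | 4 | 4 | 5 | 5 | 5 | 5
  row 6: 0 | 1 | 2 | 3 | 3 | 4 | 5 | 5 | 6 | 6 | 6 | 6
  row 7: 1 | 2 | 3 | 4 | 4 | 5 | 6 | 6 | 7 | 7 | 7 | 7
  row 8: 1 | 2 | 3 | 4 | 4 | 5 | 6 | 6 | 7 | 7 | 7 | 8
  row 9: 1 | 2 | 3 | 4 | 4 | 5 | 6 | 7 | 8 | 8 | 8 | 9
  row 10: 1 | 2 | 3 | 4 | 4 | 5 | 6 | 7 | 8 | 8 | 9 | 10
  row 11: 1 | 2 | 3 | 4 | 5 | 6 | 7 | 8 | 9 | 9 | 10 | 11
  row 12: 1 | 2 | 3 | 4 | 5 | 6 | 7 | 8 | 9 | 10 | 11 | 12

giving w = (3, 9, 2, 7, 6, 4, 1, 12, 8, 11, 5, 10) via Δ²R.

|D(w)|=25, |Ess(w)|=9:

[(2, 2, 0), (2, 8, 1), (4, 6, 2), (5, 5, 2), (6, 1, 0), (8, 8, 6), (8, 11, 7), (10, 5, 4), (10, 10, 8)]


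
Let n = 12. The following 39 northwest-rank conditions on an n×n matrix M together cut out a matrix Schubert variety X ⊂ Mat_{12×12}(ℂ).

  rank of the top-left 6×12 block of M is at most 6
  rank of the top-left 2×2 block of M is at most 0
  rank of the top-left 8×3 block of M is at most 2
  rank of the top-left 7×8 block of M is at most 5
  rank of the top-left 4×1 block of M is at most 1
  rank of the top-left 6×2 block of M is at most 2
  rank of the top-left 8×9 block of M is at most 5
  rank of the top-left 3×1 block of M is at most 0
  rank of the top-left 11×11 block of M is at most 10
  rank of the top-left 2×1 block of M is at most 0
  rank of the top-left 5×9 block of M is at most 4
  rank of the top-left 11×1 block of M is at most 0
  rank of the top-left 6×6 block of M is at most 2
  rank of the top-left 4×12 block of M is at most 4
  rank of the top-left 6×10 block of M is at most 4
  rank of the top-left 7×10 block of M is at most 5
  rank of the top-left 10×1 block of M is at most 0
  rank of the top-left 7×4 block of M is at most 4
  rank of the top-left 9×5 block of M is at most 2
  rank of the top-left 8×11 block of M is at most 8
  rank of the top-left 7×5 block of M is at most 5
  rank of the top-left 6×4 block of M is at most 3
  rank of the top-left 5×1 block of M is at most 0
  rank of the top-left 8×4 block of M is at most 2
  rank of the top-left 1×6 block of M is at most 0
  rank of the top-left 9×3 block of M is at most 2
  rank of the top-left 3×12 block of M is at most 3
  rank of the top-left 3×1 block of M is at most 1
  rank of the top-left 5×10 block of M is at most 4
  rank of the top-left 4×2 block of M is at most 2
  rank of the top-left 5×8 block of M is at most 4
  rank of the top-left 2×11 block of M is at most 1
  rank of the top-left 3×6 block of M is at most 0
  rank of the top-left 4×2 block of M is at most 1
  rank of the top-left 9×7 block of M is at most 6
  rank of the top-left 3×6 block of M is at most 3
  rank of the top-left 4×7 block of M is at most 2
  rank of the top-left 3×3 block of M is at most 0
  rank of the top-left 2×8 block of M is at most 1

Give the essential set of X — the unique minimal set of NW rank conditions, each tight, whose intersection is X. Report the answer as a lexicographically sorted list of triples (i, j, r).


Recovering R(i,j) via the rank-extension bound from the 39 conditions:

  0 0 0 0 0 0 1 1 1 1 1 1
  0 0 0 0 0 0 1 1 1 1 1 2
  0 0 0 0 0 0 1 2 2 2 2 3
  0 1 1 1 1 1 2 3 3 3 3 4
  0 1 2 2 2 2 3 4 4 4 4 5
  0 1 2 2 2 2 3 4 4 4 5 6
  0 1 2 2 2 3 4 5 5 5 6 7
  0 1 2 2 2 3 4 5 5 6 7 8
  0 1 2 2 2 3 4 5 6 7 8 9
  0 1 2 3 3 4 5 6 7 8 9 10
  0 1 2 3 4 5 6 7 8 9 10 11
  1 2 3 4 5 6 7 8 9 10 11 12

the unique w with this rank table is (7, 12, 8, 2, 3, 11, 6, 10, 9, 4, 5, 1).

ℓ(w)=42; the 7 essential cells (i,j,r):

[(2, 11, 1), (3, 6, 0), (6, 6, 2), (6, 10, 4), (8, 9, 5), (9, 5, 2), (11, 1, 0)]


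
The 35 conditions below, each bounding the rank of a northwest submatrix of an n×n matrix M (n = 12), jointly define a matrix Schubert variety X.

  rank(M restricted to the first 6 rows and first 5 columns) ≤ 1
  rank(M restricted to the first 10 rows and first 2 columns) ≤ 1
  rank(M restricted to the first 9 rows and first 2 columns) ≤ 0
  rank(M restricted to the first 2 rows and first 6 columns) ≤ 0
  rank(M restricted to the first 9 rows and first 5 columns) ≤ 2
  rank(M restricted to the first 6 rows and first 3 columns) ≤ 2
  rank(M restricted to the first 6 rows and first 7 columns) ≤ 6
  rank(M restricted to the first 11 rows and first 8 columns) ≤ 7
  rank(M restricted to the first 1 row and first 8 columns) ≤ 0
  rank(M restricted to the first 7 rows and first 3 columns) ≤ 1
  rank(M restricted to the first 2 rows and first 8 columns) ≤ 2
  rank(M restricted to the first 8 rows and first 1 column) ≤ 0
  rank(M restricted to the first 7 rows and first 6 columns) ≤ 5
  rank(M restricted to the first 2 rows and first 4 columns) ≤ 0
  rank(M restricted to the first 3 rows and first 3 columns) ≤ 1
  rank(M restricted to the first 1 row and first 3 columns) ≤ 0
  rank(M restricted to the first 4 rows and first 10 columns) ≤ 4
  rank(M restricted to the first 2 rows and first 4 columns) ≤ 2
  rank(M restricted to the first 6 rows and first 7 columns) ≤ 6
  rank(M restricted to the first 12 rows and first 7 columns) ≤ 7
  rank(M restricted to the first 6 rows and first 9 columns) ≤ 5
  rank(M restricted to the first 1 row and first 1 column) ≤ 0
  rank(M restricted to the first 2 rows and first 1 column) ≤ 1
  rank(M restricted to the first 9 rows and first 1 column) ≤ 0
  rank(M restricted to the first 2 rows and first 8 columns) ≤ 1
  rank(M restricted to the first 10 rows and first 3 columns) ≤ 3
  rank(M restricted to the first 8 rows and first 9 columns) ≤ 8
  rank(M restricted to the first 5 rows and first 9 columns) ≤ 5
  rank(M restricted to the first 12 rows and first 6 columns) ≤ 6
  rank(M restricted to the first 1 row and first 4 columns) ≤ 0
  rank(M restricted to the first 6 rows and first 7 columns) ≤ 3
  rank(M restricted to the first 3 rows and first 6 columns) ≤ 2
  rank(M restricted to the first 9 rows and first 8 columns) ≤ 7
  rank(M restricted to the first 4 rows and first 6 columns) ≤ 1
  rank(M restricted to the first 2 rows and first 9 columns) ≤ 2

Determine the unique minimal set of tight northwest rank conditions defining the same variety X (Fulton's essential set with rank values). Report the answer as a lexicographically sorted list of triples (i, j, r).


Rank table r_w(12×12) implied by the 35 constraints:

  row 1: 0 0 0 0 0 0 0 0 1 1 1 1
  row 2: 0 0 0 0 0 0 1 1 2 2 2 2
  row 3: 0 0 1 1 1 1 2 2 3 3 3 3
  row 4: 0 0 1 1 1 1 2 3 4 4 4 4
  row 5: 0 0 1 1 1 2 3 4 5 5 5 5
  row 6: 0 0 1 1 1 2 3 4 5 6 6 6
  row 7: 0 0 1 2 2 3 4 5 6 7 7 7
  row 8: 0 0 1 2 2 3 4 5 6 7 8 8
  row 9: 0 0 1 2 2 3 4 5 6 7 8 9
  row 10: 1 1 2 3 3 4 5 6 7 8 9 10
  row 11: 1 2 3 4 4 5 6 7 8 9 10 11
  row 12: 1 2 3 4 5 6 7 8 9 10 11 12

giving w = (9, 7, 3, 8, 6, 10, 4, 11, 12, 1, 2, 5) via Δ²R.

ℓ(w)=37; the 6 essential cells (i,j,r):

[(1, 8, 0), (2, 6, 0), (4, 6, 1), (6, 5, 1), (9, 2, 0), (9, 5, 2)]


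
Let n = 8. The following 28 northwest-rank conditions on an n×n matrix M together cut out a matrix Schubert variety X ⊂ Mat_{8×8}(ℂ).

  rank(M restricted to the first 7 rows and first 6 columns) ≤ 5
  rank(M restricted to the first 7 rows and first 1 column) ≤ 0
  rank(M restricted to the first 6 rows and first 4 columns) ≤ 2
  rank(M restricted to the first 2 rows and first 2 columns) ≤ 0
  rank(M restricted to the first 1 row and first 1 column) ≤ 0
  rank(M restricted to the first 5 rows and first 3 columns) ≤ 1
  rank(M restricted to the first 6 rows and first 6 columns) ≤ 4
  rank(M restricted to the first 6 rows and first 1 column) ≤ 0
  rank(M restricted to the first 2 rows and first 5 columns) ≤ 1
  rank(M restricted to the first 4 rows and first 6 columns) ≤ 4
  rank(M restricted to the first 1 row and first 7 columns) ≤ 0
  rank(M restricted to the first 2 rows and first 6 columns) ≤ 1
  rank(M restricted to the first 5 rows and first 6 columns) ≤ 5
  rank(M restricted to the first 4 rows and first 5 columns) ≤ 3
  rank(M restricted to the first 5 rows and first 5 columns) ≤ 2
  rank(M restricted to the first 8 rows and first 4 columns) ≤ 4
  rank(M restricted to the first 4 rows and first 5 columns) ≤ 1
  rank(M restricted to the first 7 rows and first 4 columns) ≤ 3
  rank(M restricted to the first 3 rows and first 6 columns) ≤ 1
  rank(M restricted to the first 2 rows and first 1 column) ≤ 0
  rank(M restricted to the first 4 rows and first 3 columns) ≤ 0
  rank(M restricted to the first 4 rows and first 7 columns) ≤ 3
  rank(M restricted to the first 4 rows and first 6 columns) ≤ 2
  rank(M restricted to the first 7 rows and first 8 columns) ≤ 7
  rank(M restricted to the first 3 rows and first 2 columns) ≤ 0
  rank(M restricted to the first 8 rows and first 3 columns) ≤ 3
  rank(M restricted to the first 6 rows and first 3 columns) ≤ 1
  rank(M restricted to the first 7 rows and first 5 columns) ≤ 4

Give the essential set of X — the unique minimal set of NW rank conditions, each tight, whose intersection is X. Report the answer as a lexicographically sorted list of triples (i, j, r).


The tightest implied rank at each (i,j), from the 28 conditions:

  R[1]: 0, 0, 0, 0, 0, 0, 0, 1
  R[2]: 0, 0, 0, 1, 1, 1, 1, 2
  R[3]: 0, 0, 0, 1, 1, 1, 2, 3
  R[4]: 0, 0, 0, 1, 1, 2, 3, 4
  R[5]: 0, 1, 1, 2, 2, 3, 4, 5
  R[6]: 0, 1, 1, 2, 3, 4, 5, 6
  R[7]: 0, 1, 2, 3, 4, 5, 6, 7
  R[8]: 1, 2, 3, 4, 5, 6, 7, 8

hence w(1..8) = (8, 4, 7, 6, 2, 5, 3, 1).

Rothe diagram D(w) (23 cells), 6 SE-corners (essential conditions):

[(1, 7, 0), (3, 6, 1), (4, 3, 0), (4, 5, 1), (6, 3, 1), (7, 1, 0)]


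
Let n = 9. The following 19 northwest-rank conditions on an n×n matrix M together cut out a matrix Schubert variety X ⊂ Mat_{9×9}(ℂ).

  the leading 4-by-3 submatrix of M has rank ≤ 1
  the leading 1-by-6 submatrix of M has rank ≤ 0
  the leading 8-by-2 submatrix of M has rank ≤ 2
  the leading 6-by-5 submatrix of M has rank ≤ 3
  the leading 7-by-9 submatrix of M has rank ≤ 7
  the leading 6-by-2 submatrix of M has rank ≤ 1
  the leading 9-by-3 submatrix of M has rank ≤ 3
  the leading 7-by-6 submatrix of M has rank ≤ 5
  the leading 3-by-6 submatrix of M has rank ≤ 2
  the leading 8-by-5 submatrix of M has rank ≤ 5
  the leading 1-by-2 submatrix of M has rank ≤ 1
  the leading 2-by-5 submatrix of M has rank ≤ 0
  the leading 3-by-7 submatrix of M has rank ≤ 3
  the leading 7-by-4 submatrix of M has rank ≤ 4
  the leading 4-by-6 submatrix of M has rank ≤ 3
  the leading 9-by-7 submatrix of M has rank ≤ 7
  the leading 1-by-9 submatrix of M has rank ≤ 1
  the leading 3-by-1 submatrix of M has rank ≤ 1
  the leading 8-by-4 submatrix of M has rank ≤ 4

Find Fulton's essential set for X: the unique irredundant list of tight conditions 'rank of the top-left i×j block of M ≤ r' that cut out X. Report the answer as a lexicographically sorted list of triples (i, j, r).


Rank table r_w(9×9) implied by the 19 constraints:

  row 1: 0, 0, 0, 0, 0, 0, 1, 1, 1
  row 2: 0, 0, 0, 0, 0, 1, 2, 2, 2
  row 3: 1, 1, 1, 1, 1, 2, 3, 3, 3
  row 4: 1, 1, 1, 2, 2, 3, 4, 4, 4
  row 5: 1, 1, 2, 3, 3, 4, 5, 5, 5
  row 6: 1, 1, 2, 3, 3, 4, 5, 6, 6
  row 7: 1, 2, 3, 4, 4, 5, 6, 7, 7
  row 8: 1, 2, 3, 4, 5, 6, 7, 8, 8
  row 9: 1, 2, 3, 4, 5, 6, 7, 8, 9

hence w(1..9) = (7, 6, 1, 4, 3, 8, 2, 5, 9).

Rothe diagram D(w) (16 cells), 5 SE-corners (essential conditions):

[(1, 6, 0), (2, 5, 0), (4, 3, 1), (6, 2, 1), (6, 5, 3)]


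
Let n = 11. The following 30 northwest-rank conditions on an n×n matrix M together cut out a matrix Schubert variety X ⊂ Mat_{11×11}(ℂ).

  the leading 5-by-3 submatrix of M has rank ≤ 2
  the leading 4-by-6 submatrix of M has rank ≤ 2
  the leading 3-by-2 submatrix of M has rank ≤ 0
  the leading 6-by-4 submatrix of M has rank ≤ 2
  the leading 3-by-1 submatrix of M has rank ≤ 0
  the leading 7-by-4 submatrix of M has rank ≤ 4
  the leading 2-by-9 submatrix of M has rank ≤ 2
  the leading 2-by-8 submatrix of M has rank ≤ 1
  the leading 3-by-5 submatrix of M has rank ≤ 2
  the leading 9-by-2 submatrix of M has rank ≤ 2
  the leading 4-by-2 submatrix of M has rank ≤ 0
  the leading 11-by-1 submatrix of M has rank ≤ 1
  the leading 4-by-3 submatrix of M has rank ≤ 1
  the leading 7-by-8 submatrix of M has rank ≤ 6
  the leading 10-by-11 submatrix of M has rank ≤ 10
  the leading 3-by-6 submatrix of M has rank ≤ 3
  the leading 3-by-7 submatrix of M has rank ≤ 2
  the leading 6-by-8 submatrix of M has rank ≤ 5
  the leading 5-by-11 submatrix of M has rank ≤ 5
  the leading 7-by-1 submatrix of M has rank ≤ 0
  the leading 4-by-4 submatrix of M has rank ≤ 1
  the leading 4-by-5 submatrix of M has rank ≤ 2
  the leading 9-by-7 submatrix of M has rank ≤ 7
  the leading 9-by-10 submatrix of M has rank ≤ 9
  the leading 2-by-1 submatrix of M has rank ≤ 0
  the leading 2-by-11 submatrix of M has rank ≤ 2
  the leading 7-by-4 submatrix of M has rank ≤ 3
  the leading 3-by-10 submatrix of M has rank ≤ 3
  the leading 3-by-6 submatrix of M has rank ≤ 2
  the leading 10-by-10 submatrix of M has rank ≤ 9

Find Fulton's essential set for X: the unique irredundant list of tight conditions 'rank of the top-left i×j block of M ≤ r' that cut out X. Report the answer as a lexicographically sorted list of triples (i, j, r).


The tightest implied rank at each (i,j), from the 30 conditions:

  0, 0, 1, 1, 1, 1, 1, 1, 1, 1, 1
  0, 0, 1, 1, 1, 1, 1, 1, 2, 2, 2
  0, 0, 1, 1, 2, 2, 2, 2, 3, 3, 3
  0, 0, 1, 1, 2, 2, 3, 3, 4, 4, 4
  0, 1, 2, 2, 3, 3, 4, 4, 5, 5, 5
  0, 1, 2, 2, 3, 4, 5, 5, 6, 6, 6
  0, 1, 2, 3, 4, 5, 6, 6, 7, 7, 7
  1, 2, 3, 4, 5, 6, 7, 7, 8, 8, 8
  1, 2, 3, 4, 5, 6, 7, 8, 9, 9, 9
  1, 2, 3, 4, 5, 6, 7, 8, 9, 9, 10
  1, 2, 3, 4, 5, 6, 7, 8, 9, 10, 11

the unique w with this rank table is (3, 9, 5, 7, 2, 6, 4, 1, 8, 11, 10).

7 SE-corners of the 21-cell Rothe diagram give Ess(w):

[(2, 8, 1), (4, 2, 0), (4, 4, 1), (4, 6, 2), (6, 4, 2), (7, 1, 0), (10, 10, 9)]


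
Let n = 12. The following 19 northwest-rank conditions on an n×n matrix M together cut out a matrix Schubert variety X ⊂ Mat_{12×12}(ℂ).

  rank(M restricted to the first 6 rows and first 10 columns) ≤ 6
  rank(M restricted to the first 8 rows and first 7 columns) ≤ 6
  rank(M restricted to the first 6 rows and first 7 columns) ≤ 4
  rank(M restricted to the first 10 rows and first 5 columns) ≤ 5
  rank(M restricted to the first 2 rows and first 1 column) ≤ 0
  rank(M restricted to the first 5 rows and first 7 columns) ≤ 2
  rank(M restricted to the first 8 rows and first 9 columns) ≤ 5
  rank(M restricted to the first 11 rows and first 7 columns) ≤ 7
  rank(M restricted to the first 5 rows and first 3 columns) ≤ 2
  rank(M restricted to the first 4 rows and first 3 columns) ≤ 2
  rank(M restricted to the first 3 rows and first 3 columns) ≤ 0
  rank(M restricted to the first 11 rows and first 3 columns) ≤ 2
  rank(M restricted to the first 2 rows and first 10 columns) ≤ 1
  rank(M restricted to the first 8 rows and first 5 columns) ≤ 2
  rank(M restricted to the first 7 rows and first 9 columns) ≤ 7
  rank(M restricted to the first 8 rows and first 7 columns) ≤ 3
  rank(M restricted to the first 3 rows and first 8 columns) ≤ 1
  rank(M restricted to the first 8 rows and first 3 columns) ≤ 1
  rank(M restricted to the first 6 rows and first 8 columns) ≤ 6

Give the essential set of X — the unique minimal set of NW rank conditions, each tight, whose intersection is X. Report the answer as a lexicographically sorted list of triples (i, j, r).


Computing R[i][j] = min implied NW-rank bound (n=12, 19 conditions):

  i=1: 0 | 0 | 0 | 1 | 1 | 1 | 1 | 1 | 1 | 1 | 1 | 1
  i=2: 0 | 0 | 0 | 1 | 1 | 1 | 1 | 1 | 1 | 1 | 2 | 2
  i=3: 0 | 0 | 0 | 1 | 1 | 1 | 1 | 1 | 2 | 2 | 3 | 3
  i=4: 1 | 1 | 1 | 2 | 2 | 2 | 2 | 2 | 3 | 3 | 4 | 4
  i=5: 1 | 1 | 1 | 2 | 2 | 2 | 2 | 3 | 4 | 4 | 5 | 5
  i=6: 1 | 1 | 1 | 2 | 2 | 3 | 3 | 4 | 5 | 5 | 6 | 6
  i=7: 1 | 1 | 1 | 2 | 2 | 3 | 3 | 4 | 5 | 6 | 7 | 7
  i=8: 1 | 1 | 1 | 2 | 2 | 3 | 3 | 4 | 5 | 6 | 7 | 8
  i=9: 1 | 2 | 2 | 3 | 3 | 4 | 4 | 5 | 6 | 7 | 8 | 9
  i=10: 1 | 2 | 2 | 3 | 4 | 5 | 5 | 6 | 7 | 8 | 9 | 10
  i=11: 1 | 2 | 2 | 3 | 4 | 5 | 6 | 7 | 8 | 9 | 10 | 11
  i=12: 1 | 2 | 3 | 4 | 5 | 6 | 7 | 8 | 9 | 10 | 11 | 12

second differences of R give the permutation w = (4, 11, 9, 1, 8, 6, 10, 12, 2, 5, 7, 3).

D(w) has 37 cells with 8 SE-corners; essential set:

[(2, 10, 1), (3, 3, 0), (3, 8, 1), (5, 7, 2), (8, 3, 1), (8, 5, 2), (8, 7, 3), (11, 3, 2)]


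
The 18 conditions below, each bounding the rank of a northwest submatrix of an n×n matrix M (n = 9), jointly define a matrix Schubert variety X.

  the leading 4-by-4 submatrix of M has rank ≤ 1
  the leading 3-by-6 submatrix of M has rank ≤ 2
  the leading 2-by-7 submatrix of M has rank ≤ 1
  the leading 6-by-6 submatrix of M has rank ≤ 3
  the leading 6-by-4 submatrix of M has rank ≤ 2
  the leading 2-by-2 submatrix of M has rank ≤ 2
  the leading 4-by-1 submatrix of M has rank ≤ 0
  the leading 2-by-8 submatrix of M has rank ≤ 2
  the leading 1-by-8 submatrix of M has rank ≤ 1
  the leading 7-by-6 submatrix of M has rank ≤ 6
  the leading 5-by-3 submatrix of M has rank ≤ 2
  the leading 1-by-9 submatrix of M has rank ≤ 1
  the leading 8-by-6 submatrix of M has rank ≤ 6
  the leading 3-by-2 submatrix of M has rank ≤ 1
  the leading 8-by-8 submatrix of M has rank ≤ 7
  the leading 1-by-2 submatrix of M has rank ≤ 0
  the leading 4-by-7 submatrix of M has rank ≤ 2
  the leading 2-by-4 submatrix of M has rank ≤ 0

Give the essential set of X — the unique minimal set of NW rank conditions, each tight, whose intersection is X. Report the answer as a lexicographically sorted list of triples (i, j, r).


Reconstructing r_w from the 18 given conditions:

  R[1]: 0 0 0 0 1 1 1 1 1
  R[2]: 0 0 0 0 1 1 1 2 2
  R[3]: 0 1 1 1 2 2 2 3 3
  R[4]: 0 1 1 1 2 2 2 3 4
  R[5]: 1 2 2 2 3 3 3 4 5
  R[6]: 1 2 2 2 3 3 4 5 6
  R[7]: 1 2 3 3 4 4 5 6 7
  R[8]: 1 2 3 4 5 5 6 7 8
  R[9]: 1 2 3 4 5 6 7 8 9

second differences of R give the permutation w = (5, 8, 2, 9, 1, 7, 3, 4, 6).

D(w) has 19 cells with 7 SE-corners; essential set:

[(2, 4, 0), (2, 7, 1), (4, 1, 0), (4, 4, 1), (4, 7, 2), (6, 4, 2), (6, 6, 3)]


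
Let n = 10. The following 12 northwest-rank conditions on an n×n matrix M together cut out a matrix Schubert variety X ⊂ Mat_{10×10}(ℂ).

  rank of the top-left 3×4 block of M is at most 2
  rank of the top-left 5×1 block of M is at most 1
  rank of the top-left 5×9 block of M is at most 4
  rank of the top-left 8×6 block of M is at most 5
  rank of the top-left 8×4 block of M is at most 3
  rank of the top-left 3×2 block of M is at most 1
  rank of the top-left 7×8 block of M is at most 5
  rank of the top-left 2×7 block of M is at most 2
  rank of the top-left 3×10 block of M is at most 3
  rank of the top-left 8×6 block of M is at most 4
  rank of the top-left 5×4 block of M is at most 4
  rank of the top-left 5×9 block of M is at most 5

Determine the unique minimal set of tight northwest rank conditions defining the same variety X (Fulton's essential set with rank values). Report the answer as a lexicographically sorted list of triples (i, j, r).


The tightest implied rank at each (i,j), from the 12 conditions:

  R[1]: 1 1 1 1 1 1 1 1 1 1
  R[2]: 1 1 2 2 2 2 2 2 2 2
  R[3]: 1 1 2 2 3 3 3 3 3 3
  R[4]: 1 2 3 3 4 4 4 4 4 4
  R[5]: 1 2 3 3 4 4 4 4 4 5
  R[6]: 1 2 3 3 4 4 5 5 5 6
  R[7]: 1 2 3 3 4 4 5 5 6 7
  R[8]: 1 2 3 3 4 4 5 6 7 8
  R[9]: 1 2 3 4 5 5 6 7 8 9
  R[10]: 1 2 3 4 5 6 7 8 9 10

hence w(1..10) = (1, 3, 5, 2, 10, 7, 9, 8, 4, 6).

6 SE-corners of the 15-cell Rothe diagram give Ess(w):

[(3, 2, 1), (3, 4, 2), (5, 9, 4), (7, 8, 5), (8, 4, 3), (8, 6, 4)]


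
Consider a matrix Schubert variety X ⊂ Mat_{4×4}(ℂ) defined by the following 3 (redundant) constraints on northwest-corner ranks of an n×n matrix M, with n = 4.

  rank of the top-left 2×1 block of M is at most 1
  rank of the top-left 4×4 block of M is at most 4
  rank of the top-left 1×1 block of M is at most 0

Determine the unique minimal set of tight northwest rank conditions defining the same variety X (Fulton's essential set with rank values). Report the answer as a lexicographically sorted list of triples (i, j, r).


Propagating the 3 rank bounds to every northwest block:

  0, 1, 1, 1
  1, 2, 2, 2
  1, 2, 3, 3
  1, 2, 3, 4

giving w = (2, 1, 3, 4) via Δ²R.

D(w) has 1 cell with 1 SE-corner; essential set:

[(1, 1, 0)]


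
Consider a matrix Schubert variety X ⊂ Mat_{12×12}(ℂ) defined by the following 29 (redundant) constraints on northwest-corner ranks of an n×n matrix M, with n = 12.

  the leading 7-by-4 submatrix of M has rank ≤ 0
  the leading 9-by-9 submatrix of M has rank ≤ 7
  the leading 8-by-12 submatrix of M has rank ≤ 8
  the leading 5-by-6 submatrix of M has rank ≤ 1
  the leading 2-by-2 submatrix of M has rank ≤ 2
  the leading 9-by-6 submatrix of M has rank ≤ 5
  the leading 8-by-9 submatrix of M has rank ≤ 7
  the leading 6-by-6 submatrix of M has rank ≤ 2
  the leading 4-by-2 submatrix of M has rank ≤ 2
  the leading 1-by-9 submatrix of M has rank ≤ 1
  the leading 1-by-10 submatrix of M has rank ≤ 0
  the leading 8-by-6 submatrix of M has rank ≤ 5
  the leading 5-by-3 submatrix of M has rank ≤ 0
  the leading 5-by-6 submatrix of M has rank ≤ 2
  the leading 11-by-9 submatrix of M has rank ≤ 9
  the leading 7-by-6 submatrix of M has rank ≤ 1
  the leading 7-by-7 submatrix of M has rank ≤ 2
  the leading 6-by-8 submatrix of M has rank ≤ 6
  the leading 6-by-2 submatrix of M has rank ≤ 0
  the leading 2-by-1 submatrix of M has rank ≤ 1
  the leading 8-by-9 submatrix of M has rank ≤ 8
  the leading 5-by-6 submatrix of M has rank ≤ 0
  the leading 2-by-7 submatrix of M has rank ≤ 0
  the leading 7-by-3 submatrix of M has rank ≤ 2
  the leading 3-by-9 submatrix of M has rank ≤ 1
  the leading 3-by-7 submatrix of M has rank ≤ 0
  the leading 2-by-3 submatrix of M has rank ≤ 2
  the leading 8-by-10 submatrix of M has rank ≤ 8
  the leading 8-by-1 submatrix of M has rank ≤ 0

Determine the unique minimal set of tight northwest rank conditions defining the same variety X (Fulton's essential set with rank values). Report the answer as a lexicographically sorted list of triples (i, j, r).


Computing R[i][j] = min implied NW-rank bound (n=12, 29 conditions):

  i=1: 0 0 0 0 0 0 0 0 0 0 1 1
  i=2: 0 0 0 0 0 0 0 1 1 1 2 2
  i=3: 0 0 0 0 0 0 0 1 1 2 3 3
  i=4: 0 0 0 0 0 0 1 2 2 3 4 4
  i=5: 0 0 0 0 0 0 1 2 3 4 5 5
  i=6: 0 0 0 0 1 1 2 3 4 5 6 6
  i=7: 0 0 0 0 1 1 2 3 4 5 6 7
  i=8: 0 1 1 1 2 2 3 4 5 6 7 8
  i=9: 1 2 2 2 3 3 4 5 6 7 8 9
  i=10: 1 2 3 3 4 4 5 6 7 8 9 10
  i=11: 1 2 3 4 5 5 6 7 8 9 10 11
  i=12: 1 2 3 4 5 6 7 8 9 10 11 12

hence w(1..12) = (11, 8, 10, 7, 9, 5, 12, 2, 1, 3, 4, 6).

D(w) has 47 cells with 7 SE-corners; essential set:

[(1, 10, 0), (3, 7, 0), (3, 9, 1), (5, 6, 0), (7, 4, 0), (7, 6, 1), (8, 1, 0)]


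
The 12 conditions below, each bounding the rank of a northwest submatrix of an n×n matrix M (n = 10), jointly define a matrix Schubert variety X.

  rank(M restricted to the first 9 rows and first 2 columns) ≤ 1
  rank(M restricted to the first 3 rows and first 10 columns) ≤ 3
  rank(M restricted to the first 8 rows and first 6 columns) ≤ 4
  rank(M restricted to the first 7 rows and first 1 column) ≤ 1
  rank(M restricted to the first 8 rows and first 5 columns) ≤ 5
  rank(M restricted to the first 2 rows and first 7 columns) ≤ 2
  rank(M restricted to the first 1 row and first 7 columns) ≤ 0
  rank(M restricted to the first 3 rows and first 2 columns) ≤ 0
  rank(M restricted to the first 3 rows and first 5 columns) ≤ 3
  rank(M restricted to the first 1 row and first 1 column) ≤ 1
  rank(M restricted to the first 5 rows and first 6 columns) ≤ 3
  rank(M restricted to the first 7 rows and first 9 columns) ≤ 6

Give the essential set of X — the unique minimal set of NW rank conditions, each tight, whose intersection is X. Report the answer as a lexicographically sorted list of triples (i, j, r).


Rank table r_w(10×10) implied by the 12 constraints:

  row 1: 0 | 0 | 0 | 0 | 0 | 0 | 0 | 1 | 1 | 1
  row 2: 0 | 0 | 1 | 1 | 1 | 1 | 1 | 2 | 2 | 2
  row 3: 0 | 0 | 1 | 2 | 2 | 2 | 2 | 3 | 3 | 3
  row 4: 1 | 1 | 2 | 3 | 3 | 3 | 3 | 4 | 4 | 4
  row 5: 1 | 1 | 2 | 3 | 3 | 3 | 4 | 5 | 5 | 5
  row 6: 1 | 1 | 2 | 3 | 4 | 4 | 5 | 6 | 6 | 6
  row 7: 1 | 1 | 2 | 3 | 4 | 4 | 5 | 6 | 6 | 7
  row 8: 1 | 1 | 2 | 3 | 4 | 4 | 5 | 6 | 7 | 8
  row 9: 1 | 1 | 2 | 3 | 4 | 5 | 6 | 7 | 8 | 9
  row 10: 1 | 2 | 3 | 4 | 5 | 6 | 7 | 8 | 9 | 10

giving w = (8, 3, 4, 1, 7, 5, 10, 9, 6, 2) via Δ²R.

6 SE-corners of the 21-cell Rothe diagram give Ess(w):

[(1, 7, 0), (3, 2, 0), (5, 6, 3), (7, 9, 6), (8, 6, 4), (9, 2, 1)]


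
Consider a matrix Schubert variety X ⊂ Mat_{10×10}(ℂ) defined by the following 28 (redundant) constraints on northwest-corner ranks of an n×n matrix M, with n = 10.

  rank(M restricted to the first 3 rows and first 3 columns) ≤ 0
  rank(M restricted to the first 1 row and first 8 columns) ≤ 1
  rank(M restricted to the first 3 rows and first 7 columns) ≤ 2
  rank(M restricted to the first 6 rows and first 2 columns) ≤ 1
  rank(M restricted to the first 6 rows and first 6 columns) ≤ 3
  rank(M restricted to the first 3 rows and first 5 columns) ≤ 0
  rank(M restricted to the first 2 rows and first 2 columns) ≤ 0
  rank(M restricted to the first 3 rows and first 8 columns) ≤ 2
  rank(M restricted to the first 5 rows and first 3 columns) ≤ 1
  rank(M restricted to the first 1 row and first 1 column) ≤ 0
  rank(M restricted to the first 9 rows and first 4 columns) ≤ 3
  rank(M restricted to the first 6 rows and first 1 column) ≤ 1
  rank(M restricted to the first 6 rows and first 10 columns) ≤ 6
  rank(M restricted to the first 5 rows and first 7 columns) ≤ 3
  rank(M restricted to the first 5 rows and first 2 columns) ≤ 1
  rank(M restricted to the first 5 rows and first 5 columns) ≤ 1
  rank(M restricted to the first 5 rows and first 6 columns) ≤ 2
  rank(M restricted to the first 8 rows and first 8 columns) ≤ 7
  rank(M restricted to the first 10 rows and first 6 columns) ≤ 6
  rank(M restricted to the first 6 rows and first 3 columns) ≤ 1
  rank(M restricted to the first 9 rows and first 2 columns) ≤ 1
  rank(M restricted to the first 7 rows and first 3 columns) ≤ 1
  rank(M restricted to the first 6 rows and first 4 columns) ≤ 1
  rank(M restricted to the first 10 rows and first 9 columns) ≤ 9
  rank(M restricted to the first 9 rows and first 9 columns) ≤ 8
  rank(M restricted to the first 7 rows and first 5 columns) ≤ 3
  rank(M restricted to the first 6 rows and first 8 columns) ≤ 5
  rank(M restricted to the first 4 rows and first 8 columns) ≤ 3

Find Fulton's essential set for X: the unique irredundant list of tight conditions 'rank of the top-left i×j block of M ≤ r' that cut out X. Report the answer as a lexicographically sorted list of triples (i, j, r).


Recovering R(i,j) via the rank-extension bound from the 28 conditions:

  i=1: 0, 0, 0, 0, 0, 1, 1, 1, 1, 1
  i=2: 0, 0, 0, 0, 0, 1, 2, 2, 2, 2
  i=3: 0, 0, 0, 0, 0, 1, 2, 2, 3, 3
  i=4: 1, 1, 1, 1, 1, 2, 3, 3, 4, 4
  i=5: 1, 1, 1, 1, 1, 2, 3, 4, 5, 5
  i=6: 1, 1, 1, 1, 2, 3, 4, 5, 6, 6
  i=7: 1, 1, 1, 2, 3, 4, 5, 6, 7, 7
  i=8: 1, 1, 2, 3, 4, 5, 6, 7, 8, 8
  i=9: 1, 1, 2, 3, 4, 5, 6, 7, 8, 9
  i=10: 1, 2, 3, 4, 5, 6, 7, 8, 9, 10

second differences of R give the permutation w = (6, 7, 9, 1, 8, 5, 4, 3, 10, 2).

Rothe diagram D(w) (27 cells), 6 SE-corners (essential conditions):

[(3, 5, 0), (3, 8, 2), (5, 5, 1), (6, 4, 1), (7, 3, 1), (9, 2, 1)]


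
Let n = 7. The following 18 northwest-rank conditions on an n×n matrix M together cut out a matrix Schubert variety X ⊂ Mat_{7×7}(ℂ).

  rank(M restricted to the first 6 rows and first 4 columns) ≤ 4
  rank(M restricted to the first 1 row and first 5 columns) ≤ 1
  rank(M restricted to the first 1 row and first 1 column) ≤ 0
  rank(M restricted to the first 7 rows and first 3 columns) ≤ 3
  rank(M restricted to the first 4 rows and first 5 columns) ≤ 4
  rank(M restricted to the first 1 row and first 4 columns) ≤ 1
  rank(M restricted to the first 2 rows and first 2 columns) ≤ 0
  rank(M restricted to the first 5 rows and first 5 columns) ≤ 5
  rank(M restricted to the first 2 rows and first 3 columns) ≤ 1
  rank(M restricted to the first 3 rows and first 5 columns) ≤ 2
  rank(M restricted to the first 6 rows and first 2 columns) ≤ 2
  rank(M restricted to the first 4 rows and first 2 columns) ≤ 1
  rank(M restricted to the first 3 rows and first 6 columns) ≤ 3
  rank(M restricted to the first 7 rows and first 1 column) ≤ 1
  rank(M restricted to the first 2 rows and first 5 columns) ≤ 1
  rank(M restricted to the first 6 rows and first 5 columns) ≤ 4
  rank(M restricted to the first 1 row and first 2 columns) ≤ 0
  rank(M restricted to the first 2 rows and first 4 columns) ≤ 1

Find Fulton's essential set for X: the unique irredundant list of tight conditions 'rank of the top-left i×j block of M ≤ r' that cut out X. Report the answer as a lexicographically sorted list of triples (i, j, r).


Recovering R(i,j) via the rank-extension bound from the 18 conditions:

  R[1]: 0, 0, 1, 1, 1, 1, 1
  R[2]: 0, 0, 1, 1, 1, 2, 2
  R[3]: 1, 1, 2, 2, 2, 3, 3
  R[4]: 1, 1, 2, 3, 3, 4, 4
  R[5]: 1, 2, 3, 4, 4, 5, 5
  R[6]: 1, 2, 3, 4, 4, 5, 6
  R[7]: 1, 2, 3, 4, 5, 6, 7

second differences of R give the permutation w = (3, 6, 1, 4, 2, 7, 5).

ℓ(w)=8; the 4 essential cells (i,j,r):

[(2, 2, 0), (2, 5, 1), (4, 2, 1), (6, 5, 4)]


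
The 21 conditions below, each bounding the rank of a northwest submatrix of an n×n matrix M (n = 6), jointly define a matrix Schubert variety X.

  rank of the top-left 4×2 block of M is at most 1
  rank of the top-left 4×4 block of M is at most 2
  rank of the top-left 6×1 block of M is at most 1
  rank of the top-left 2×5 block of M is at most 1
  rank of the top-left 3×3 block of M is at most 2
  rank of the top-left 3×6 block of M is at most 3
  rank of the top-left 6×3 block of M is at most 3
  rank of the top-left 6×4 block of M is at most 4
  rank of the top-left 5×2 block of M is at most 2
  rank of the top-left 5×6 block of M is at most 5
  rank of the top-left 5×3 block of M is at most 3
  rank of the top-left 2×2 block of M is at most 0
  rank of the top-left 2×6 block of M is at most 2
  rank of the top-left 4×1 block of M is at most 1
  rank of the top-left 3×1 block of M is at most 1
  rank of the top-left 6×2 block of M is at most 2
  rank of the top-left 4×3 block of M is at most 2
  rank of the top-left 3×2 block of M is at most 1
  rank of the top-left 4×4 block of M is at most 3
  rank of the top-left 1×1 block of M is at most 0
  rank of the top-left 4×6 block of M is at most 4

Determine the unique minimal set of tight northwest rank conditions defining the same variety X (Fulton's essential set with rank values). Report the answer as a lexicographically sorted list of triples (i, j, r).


Rank table r_w(6×6) implied by the 21 constraints:

  R[1]: 0  0  1  1  1  1
  R[2]: 0  0  1  1  1  2
  R[3]: 1  1  2  2  2  3
  R[4]: 1  1  2  2  3  4
  R[5]: 1  2  3  3  4  5
  R[6]: 1  2  3  4  5  6

giving w = (3, 6, 1, 5, 2, 4) via Δ²R.

4 SE-corners of the 8-cell Rothe diagram give Ess(w):

[(2, 2, 0), (2, 5, 1), (4, 2, 1), (4, 4, 2)]
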